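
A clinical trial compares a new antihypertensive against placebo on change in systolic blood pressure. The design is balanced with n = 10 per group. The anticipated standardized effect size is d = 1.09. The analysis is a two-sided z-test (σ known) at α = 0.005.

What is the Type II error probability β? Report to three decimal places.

β ≈ 0.644

Noncentrality parameter: δ = d·√(n/2) = 1.09 × √(10/2) = 2.4373
Critical value for a two-sided test at α = 0.005: z_{α/2} = 2.807.
Power = Φ(δ − 2.807) + Φ(−δ − 2.807) = Φ(-0.370) + Φ(-5.244) = 0.3558 + 0.0000 = 0.3558.
Type II error: β = 1 − power = 1 − 0.3558 = 0.6442.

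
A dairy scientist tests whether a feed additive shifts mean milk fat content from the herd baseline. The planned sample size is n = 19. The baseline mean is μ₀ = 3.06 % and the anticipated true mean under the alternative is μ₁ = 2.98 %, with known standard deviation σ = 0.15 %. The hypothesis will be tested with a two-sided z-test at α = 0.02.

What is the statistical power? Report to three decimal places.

Power ≈ 0.499

Standardized effect: d = |μ₁ − μ₀| / σ = |2.98 − 3.06| / 0.15 = 0.5333
Noncentrality parameter: δ = d·√n = 0.5333 × √19 = 2.3247
Two-sided α = 0.02 → critical value z_{0.01} = 2.326.
Power = Φ(δ − 2.326) + Φ(−δ − 2.326) = Φ(-0.002) + Φ(-4.651) = 0.4994 + 0.0000 = 0.4994.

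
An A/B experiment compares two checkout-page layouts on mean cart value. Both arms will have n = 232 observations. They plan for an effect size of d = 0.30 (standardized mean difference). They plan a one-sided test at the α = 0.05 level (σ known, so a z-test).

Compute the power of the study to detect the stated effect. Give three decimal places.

Power ≈ 0.944

Noncentrality parameter: δ = d·√(n/2) = 0.30 × √(232/2) = 3.2311
One-sided α = 0.05 → critical value z_{0.05} = 1.645.
Power = Φ(δ − 1.645) = Φ(1.586) = 0.9437.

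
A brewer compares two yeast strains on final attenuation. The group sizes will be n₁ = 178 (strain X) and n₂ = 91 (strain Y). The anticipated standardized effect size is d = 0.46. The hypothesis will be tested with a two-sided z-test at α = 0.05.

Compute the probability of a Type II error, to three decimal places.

β ≈ 0.054

Noncentrality parameter: δ = d / √(1/n₁ + 1/n₂) = 0.46 / √(1/178 + 1/91) = 3.5695
Two-sided α = 0.05 → critical value z_{0.025} = 1.960.
Power = Φ(δ − 1.960) + Φ(−δ − 1.960) = Φ(1.610) + Φ(-5.530) = 0.9463 + 0.0000 = 0.9463.
Type II error: β = 1 − power = 1 − 0.9463 = 0.0537.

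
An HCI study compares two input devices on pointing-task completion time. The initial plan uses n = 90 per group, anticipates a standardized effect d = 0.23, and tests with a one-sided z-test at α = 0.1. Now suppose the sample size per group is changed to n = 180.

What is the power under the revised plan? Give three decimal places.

Power ≈ 0.816

With n = 180 per group: δ = d·√(n/2) = 0.23 × √(180/2) = 2.1820. Critical value z_{0.1} = 1.282.
Revised power = Φ(δ − 1.282) = Φ(0.900) = 0.8161.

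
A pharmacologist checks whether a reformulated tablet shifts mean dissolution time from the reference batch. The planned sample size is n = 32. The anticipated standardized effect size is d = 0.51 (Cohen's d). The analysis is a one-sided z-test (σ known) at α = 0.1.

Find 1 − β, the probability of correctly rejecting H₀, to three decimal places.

Power ≈ 0.946

Noncentrality parameter: δ = d·√n = 0.51 × √32 = 2.8850
Critical value for a one-sided test at α = 0.1: z_α = 1.282.
Power = P(Z > 1.282 − δ) = Φ(1.603) = 0.9456.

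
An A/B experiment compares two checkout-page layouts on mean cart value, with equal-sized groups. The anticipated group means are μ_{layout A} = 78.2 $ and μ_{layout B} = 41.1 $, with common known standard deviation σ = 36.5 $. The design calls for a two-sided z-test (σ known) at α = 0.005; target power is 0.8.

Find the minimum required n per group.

n = 26 per group

Standardized effect: d = |μ_{layout A} − μ_{layout B}| / σ = |78.2 − 41.1| / 36.5 = 1.0164
For power 0.8 need Φ(δ − z_{0.0025}) = 0.8, so δ = z_{0.0025} + z_{0.20} = 2.807 + 0.842 = 3.649.
(Ignoring the negligible lower-tail rejection probability gives the usual closed-form inversion.)
δ = d·√(n/2) ⇒ n = 2(δ/d)² = 2 × (3.649 / 1.0164)² = 25.77.
Round up to the next whole unit.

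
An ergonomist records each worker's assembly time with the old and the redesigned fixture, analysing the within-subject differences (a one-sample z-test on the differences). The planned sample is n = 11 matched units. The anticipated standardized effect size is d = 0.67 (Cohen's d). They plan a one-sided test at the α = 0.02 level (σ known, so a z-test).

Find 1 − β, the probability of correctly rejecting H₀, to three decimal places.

Power ≈ 0.567

Noncentrality parameter: δ = d·√n = 0.67 × √11 = 2.2221
Critical value for a one-sided test at α = 0.02: z_α = 2.054.
Power = P(Z > 2.054 − δ) = Φ(0.168) = 0.5669.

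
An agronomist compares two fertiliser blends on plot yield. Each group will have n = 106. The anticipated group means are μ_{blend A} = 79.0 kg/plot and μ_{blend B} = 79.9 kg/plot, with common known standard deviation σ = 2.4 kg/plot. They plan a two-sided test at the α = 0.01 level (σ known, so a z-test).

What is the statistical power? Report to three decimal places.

Standardized effect: d = |μ_{blend A} − μ_{blend B}| / σ = |79.0 − 79.9| / 2.4 = 0.3750
Noncentrality parameter: δ = d·√(n/2) = 0.3750 × √(106/2) = 2.7300
Critical value for a two-sided test at α = 0.01: z_{α/2} = 2.576.
Power = Φ(δ − 2.576) + Φ(−δ − 2.576) = Φ(0.154) + Φ(-5.306) = 0.5613 + 0.0000 = 0.5613.

Power ≈ 0.561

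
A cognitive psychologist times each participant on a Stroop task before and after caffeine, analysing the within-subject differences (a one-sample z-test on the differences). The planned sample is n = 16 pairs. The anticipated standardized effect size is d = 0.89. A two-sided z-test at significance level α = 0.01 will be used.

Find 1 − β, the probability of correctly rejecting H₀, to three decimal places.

Noncentrality parameter: λ = d·√n = 0.89 × √16 = 3.5600
Critical value for a two-sided test at α = 0.01: z_{α/2} = 2.576.
Power = Φ(λ − 2.576) + Φ(−λ − 2.576) = Φ(0.984) + Φ(-6.136) = 0.8375 + 0.0000 = 0.8375.

Power ≈ 0.837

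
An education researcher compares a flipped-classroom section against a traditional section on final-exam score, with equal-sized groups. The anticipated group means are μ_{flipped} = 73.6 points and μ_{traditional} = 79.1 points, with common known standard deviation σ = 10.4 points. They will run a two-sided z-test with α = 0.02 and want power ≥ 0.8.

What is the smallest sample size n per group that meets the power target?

n = 72 per group

Standardized effect: d = |μ_{flipped} − μ_{traditional}| / σ = |73.6 − 79.1| / 10.4 = 0.5288
Set Φ(δ − 2.326) = 0.8; then δ − 2.326 = Φ⁻¹(0.8) = 0.842, giving δ = 3.168.
(Ignoring the negligible lower-tail rejection probability gives the usual closed-form inversion.)
δ = d·√(n/2) ⇒ n = 2(δ/d)² = 2 × (3.168 / 0.5288)² = 71.77.
Round up to the next whole unit.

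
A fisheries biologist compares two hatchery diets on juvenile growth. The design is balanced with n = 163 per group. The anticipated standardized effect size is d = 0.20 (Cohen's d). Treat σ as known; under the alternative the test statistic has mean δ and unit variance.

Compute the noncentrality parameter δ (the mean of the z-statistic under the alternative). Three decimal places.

δ = d·√(n/2) = 0.20 × √(163/2) = 1.8055

δ ≈ 1.806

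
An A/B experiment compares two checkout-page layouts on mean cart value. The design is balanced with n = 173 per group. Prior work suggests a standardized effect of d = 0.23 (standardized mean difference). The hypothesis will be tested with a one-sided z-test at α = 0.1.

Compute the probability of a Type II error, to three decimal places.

Noncentrality parameter: λ = d·√(n/2) = 0.23 × √(173/2) = 2.1391
Critical value for a one-sided test at α = 0.1: z_α = 1.282.
Power = P(Z > 1.282 − λ) = Φ(0.858) = 0.8044.
Type II error: β = 1 − power = 1 − 0.8044 = 0.1956.

β ≈ 0.196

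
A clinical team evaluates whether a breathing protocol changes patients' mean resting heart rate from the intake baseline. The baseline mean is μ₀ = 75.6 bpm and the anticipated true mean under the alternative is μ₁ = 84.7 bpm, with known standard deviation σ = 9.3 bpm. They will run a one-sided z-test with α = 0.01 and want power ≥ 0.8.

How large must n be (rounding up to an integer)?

n = 11

Standardized effect: d = |μ₁ − μ₀| / σ = |84.7 − 75.6| / 9.3 = 0.9785
For power 0.8 need Φ(δ − z_{0.01}) = 0.8, so δ = z_{0.01} + z_{0.20} = 2.326 + 0.842 = 3.168.
δ = d·√n ⇒ n = (δ/d)² = (3.168 / 0.9785)² = 10.48.
Rounding up, n = 11.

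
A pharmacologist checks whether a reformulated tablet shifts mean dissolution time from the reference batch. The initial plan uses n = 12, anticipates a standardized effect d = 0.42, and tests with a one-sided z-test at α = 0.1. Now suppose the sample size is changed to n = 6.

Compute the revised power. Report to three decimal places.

With n = 6: δ = d·√n = 0.42 × √6 = 1.0288. Critical value z_{0.1} = 1.282.
Revised power = P(Z > 1.282 − δ) = Φ(-0.253) = 0.4002.

Power ≈ 0.400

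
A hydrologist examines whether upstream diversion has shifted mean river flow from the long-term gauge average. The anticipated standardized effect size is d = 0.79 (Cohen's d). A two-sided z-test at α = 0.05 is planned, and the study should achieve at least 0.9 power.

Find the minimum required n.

n = 17

For power 0.9 need Φ(δ − z_{0.025}) = 0.9, so δ = z_{0.025} + z_{0.10} = 1.960 + 1.282 = 3.242.
(The Φ(−δ − z_{α/2}) term is vanishingly small for δ > 0 and is dropped in the standard sample-size formula.)
δ = d·√n ⇒ n = (δ/d)² = (3.242 / 0.79)² = 16.84.
Round up to the next whole unit.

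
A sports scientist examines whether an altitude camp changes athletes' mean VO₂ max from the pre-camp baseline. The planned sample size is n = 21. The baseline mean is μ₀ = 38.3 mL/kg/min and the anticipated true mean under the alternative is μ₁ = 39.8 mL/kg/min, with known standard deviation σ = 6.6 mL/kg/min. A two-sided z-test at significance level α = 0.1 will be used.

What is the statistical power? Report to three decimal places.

Standardized effect: d = |μ₁ − μ₀| / σ = |39.8 − 38.3| / 6.6 = 0.2273
Noncentrality parameter: λ = d·√n = 0.2273 × √21 = 1.0415
Critical value for a two-sided test at α = 0.1: z_{α/2} = 1.645.
Power = Φ(λ − 1.645) + Φ(−λ − 1.645) = Φ(-0.603) + Φ(-2.686) = 0.2731 + 0.0036 = 0.2767.

Power ≈ 0.277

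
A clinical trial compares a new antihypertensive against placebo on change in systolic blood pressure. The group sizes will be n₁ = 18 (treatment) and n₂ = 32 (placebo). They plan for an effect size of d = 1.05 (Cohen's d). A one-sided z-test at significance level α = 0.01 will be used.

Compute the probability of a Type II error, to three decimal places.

β ≈ 0.108

Noncentrality parameter: δ = d / √(1/n₁ + 1/n₂) = 1.05 / √(1/18 + 1/32) = 3.5638
One-sided α = 0.01 → critical value z_{0.01} = 2.326.
Power = P(Z > 2.326 − δ) = Φ(1.237) = 0.8920.
Type II error: β = 1 − power = 1 − 0.8920 = 0.1080.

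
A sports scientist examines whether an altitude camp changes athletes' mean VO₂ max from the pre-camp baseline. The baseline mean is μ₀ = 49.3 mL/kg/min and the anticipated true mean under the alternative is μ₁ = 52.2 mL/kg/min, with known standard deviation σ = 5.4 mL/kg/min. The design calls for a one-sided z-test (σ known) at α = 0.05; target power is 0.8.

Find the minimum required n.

n = 22

Standardized effect: d = |μ₁ − μ₀| / σ = |52.2 − 49.3| / 5.4 = 0.5370
For power 0.8 need Φ(δ − z_{0.05}) = 0.8, so δ = z_{0.05} + z_{0.20} = 1.645 + 0.842 = 2.486.
δ = d·√n ⇒ n = (δ/d)² = (2.486 / 0.5370)² = 21.44.
Round up to the next whole unit.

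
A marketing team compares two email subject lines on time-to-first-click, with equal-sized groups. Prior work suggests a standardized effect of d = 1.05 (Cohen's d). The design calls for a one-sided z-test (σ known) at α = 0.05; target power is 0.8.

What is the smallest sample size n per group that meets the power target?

n = 12 per group

Set Φ(δ − 1.645) = 0.8; then δ − 1.645 = Φ⁻¹(0.8) = 0.842, giving δ = 2.486.
δ = d·√(n/2) ⇒ n = 2(δ/d)² = 2 × (2.486 / 1.05)² = 11.22.
Rounding up, n = 12 per group.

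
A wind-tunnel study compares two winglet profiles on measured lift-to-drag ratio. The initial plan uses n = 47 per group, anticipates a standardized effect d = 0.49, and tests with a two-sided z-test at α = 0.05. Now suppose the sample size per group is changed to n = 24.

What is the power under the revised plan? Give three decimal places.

Power ≈ 0.397

With n = 24 per group: δ = d·√(n/2) = 0.49 × √(24/2) = 1.6974. Critical value z_{0.025} = 1.960.
Revised power = Φ(δ − 1.960) + Φ(−δ − 1.960) = Φ(-0.263) + Φ(-3.657) = 0.3964 + 0.0001 = 0.3966.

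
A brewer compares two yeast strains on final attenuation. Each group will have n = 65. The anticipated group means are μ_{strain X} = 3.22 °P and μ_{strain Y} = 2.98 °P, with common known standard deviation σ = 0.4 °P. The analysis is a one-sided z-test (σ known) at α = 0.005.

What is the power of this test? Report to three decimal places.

Power ≈ 0.801

Standardized effect: d = |μ_{strain X} − μ_{strain Y}| / σ = |3.22 − 2.98| / 0.4 = 0.6000
Noncentrality parameter: δ = d·√(n/2) = 0.6000 × √(65/2) = 3.4205
Critical value for a one-sided test at α = 0.005: z_α = 2.576.
Power = Φ(δ − 2.576) = Φ(0.845) = 0.8009.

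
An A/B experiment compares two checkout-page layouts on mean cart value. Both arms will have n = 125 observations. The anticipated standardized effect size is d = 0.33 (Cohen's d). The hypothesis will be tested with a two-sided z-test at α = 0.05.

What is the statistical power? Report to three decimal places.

Noncentrality parameter: δ = d·√(n/2) = 0.33 × √(125/2) = 2.6089
Critical value for a two-sided test at α = 0.05: z_{α/2} = 1.960.
Power = Φ(δ − 1.960) + Φ(−δ − 1.960) = Φ(0.649) + Φ(-4.569) = 0.7418 + 0.0000 = 0.7418.

Power ≈ 0.742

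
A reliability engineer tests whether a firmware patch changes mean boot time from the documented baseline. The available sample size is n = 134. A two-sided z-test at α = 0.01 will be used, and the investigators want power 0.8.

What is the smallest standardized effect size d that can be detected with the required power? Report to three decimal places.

Need Φ(δ − 2.576) = 0.8, so δ = 2.576 + 0.842 = 3.417.
(The second rejection-region term Φ(−δ − z_{α/2}) is negligible and dropped.)
δ = d·√n ⇒ d = δ/√n = 3.417/√134 = 0.2952.

d ≈ 0.295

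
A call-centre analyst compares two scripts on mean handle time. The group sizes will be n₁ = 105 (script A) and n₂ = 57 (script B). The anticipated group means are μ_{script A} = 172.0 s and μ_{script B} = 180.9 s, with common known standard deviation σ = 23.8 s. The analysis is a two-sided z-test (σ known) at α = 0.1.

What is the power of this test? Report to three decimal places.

Standardized effect: d = |μ_{script A} − μ_{script B}| / σ = |172.0 − 180.9| / 23.8 = 0.3739
Noncentrality parameter: δ = d / √(1/n₁ + 1/n₂) = 0.3739 / √(1/105 + 1/57) = 2.2729
Two-sided α = 0.1 → critical value z_{0.05} = 1.645.
Power = Φ(δ − 1.645) + Φ(−δ − 1.645) = Φ(0.628) + Φ(-3.918) = 0.7350 + 0.0000 = 0.7351.

Power ≈ 0.735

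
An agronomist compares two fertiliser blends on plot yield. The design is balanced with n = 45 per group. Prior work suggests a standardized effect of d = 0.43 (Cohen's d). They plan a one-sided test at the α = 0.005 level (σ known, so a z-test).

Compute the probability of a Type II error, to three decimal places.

Noncentrality parameter: δ = d·√(n/2) = 0.43 × √(45/2) = 2.0397
Critical value for a one-sided test at α = 0.005: z_α = 2.576.
Power = Φ(δ − 2.576) = Φ(-0.536) = 0.2959.
Type II error: β = 1 − power = 1 − 0.2959 = 0.7041.

β ≈ 0.704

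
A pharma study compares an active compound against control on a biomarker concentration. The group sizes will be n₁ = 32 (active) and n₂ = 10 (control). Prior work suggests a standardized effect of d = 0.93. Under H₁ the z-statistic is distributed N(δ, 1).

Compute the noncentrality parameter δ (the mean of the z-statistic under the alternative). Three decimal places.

δ ≈ 2.567

δ = d / √(1/n₁ + 1/n₂) = 0.93 / √(1/32 + 1/10) = 2.5670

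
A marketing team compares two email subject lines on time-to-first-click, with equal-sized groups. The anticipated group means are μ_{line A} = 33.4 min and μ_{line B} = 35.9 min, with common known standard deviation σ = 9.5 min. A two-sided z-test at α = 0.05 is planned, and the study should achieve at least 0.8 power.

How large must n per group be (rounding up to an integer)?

n = 227 per group

Standardized effect: d = |μ_{line A} − μ_{line B}| / σ = |33.4 − 35.9| / 9.5 = 0.2632
For power 0.8 need Φ(δ − z_{0.025}) = 0.8, so δ = z_{0.025} + z_{0.20} = 1.960 + 0.842 = 2.802.
(Ignoring the negligible lower-tail rejection probability gives the usual closed-form inversion.)
δ = d·√(n/2) ⇒ n = 2(δ/d)² = 2 × (2.802 / 0.2632)² = 226.68.
Round up to the next whole unit.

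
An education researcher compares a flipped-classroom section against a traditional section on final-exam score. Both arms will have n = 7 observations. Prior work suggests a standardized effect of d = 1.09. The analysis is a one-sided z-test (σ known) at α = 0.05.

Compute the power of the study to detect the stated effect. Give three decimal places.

Power ≈ 0.653

Noncentrality parameter: δ = d·√(n/2) = 1.09 × √(7/2) = 2.0392
Critical value for a one-sided test at α = 0.05: z_α = 1.645.
Power = P(Z > 1.645 − δ) = Φ(0.394) = 0.6533.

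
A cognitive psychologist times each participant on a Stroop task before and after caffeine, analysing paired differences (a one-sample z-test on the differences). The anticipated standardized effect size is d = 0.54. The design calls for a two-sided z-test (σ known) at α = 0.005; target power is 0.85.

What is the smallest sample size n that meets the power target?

For power 0.85 need Φ(δ − z_{0.0025}) = 0.85, so δ = z_{0.0025} + z_{0.15} = 2.807 + 1.036 = 3.843.
(Ignoring the negligible lower-tail rejection probability gives the usual closed-form inversion.)
δ = d·√n ⇒ n = (δ/d)² = (3.843 / 0.54)² = 50.66.
Round up to the next whole unit.

n = 51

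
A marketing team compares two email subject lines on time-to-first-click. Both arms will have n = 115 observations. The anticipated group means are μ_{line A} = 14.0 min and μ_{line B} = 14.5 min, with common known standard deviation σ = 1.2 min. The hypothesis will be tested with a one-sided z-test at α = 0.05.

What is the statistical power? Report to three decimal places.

Standardized effect: d = |μ_{line A} − μ_{line B}| / σ = |14.0 − 14.5| / 1.2 = 0.4167
Noncentrality parameter: δ = d·√(n/2) = 0.4167 × √(115/2) = 3.1595
Critical value for a one-sided test at α = 0.05: z_α = 1.645.
Power = Φ(δ − 1.645) = Φ(1.515) = 0.9351.

Power ≈ 0.935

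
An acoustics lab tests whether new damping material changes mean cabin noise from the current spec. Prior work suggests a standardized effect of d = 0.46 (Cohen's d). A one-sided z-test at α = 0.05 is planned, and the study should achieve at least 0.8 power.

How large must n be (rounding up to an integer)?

n = 30

Set Φ(δ − 1.645) = 0.8; then δ − 1.645 = Φ⁻¹(0.8) = 0.842, giving δ = 2.486.
δ = d·√n ⇒ n = (δ/d)² = (2.486 / 0.46)² = 29.22.
Rounding up, n = 30.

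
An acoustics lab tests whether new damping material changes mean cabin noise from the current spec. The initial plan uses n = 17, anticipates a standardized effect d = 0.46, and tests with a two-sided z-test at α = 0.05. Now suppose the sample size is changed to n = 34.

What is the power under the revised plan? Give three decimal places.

Power ≈ 0.765

With n = 34: δ = d·√n = 0.46 × √34 = 2.6822. Critical value z_{0.025} = 1.960.
Revised power = Φ(δ − 1.960) + Φ(−δ − 1.960) = Φ(0.722) + Φ(-4.642) = 0.7649 + 0.0000 = 0.7649.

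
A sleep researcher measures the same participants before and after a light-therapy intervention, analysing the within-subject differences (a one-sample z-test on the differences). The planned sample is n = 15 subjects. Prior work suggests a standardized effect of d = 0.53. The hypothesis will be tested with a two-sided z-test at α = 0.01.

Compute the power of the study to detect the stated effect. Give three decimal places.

Noncentrality parameter: δ = d·√n = 0.53 × √15 = 2.0527
Critical value for a two-sided test at α = 0.01: z_{α/2} = 2.576.
Power = Φ(δ − 2.576) + Φ(−δ − 2.576) = Φ(-0.523) + Φ(-4.629) = 0.3004 + 0.0000 = 0.3004.

Power ≈ 0.300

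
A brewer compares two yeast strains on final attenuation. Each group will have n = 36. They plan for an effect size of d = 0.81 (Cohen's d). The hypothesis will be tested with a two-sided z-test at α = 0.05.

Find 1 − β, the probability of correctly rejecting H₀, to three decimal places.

Noncentrality parameter: δ = d·√(n/2) = 0.81 × √(36/2) = 3.4365
Critical value for a two-sided test at α = 0.05: z_{α/2} = 1.960.
Power = Φ(δ − 1.960) + Φ(−δ − 1.960) = Φ(1.477) + Φ(-5.397) = 0.9301 + 0.0000 = 0.9301.

Power ≈ 0.930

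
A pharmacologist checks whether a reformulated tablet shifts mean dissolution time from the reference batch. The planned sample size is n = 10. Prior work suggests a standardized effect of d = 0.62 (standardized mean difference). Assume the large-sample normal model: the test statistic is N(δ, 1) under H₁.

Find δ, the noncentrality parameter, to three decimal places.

δ ≈ 1.961

δ = d·√n = 0.62 × √10 = 1.9606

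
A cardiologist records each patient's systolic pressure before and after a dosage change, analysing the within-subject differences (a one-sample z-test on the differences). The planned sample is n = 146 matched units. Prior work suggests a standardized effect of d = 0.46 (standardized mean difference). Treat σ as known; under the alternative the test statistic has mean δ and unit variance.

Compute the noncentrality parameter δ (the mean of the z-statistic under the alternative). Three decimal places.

The noncentrality parameter scales effect size by the design's sample-size factor: δ = d·√n = 0.46 × √146 = 5.5582

δ ≈ 5.558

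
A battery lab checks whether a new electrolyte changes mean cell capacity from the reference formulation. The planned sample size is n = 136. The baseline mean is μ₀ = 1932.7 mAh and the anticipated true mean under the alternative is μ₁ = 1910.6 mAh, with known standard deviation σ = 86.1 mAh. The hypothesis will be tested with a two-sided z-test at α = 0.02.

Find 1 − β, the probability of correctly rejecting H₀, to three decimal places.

Standardized effect: d = |μ₁ − μ₀| / σ = |1910.6 − 1932.7| / 86.1 = 0.2567
Noncentrality parameter: δ = d·√n = 0.2567 × √136 = 2.9934
Two-sided α = 0.02 → critical value z_{0.01} = 2.326.
Power = Φ(δ − 2.326) + Φ(−δ − 2.326) = Φ(0.667) + Φ(-5.320) = 0.7476 + 0.0000 = 0.7476.

Power ≈ 0.748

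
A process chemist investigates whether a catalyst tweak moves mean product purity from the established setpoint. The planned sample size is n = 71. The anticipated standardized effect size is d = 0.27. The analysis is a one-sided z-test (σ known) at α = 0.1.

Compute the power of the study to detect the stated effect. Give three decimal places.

Power ≈ 0.840

Noncentrality parameter: δ = d·√n = 0.27 × √71 = 2.2751
One-sided α = 0.1 → critical value z_{0.1} = 1.282.
Power = P(Z > 1.282 − δ) = Φ(0.994) = 0.8398.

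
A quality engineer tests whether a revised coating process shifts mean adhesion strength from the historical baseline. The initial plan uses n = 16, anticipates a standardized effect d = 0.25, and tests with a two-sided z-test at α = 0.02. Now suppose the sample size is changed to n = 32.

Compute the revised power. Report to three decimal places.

Power ≈ 0.181

With n = 32: δ = d·√n = 0.25 × √32 = 1.4142. Critical value z_{0.01} = 2.326.
Revised power = Φ(δ − 2.326) + Φ(−δ − 2.326) = Φ(-0.912) + Φ(-3.741) = 0.1808 + 0.0001 = 0.1809.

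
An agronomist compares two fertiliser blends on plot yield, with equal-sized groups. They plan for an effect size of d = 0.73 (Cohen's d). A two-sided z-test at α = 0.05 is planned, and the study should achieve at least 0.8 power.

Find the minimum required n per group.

n = 30 per group

For power 0.8 need Φ(δ − z_{0.025}) = 0.8, so δ = z_{0.025} + z_{0.20} = 1.960 + 0.842 = 2.802.
(The Φ(−δ − z_{α/2}) term is vanishingly small for δ > 0 and is dropped in the standard sample-size formula.)
δ = d·√(n/2) ⇒ n = 2(δ/d)² = 2 × (2.802 / 0.73)² = 29.46.
Round up to the next whole unit.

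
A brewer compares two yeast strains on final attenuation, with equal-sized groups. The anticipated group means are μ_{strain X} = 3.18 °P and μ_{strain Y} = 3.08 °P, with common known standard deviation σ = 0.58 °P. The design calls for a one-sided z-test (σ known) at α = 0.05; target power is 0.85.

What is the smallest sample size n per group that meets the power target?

n = 484 per group

Standardized effect: d = |μ_{strain X} − μ_{strain Y}| / σ = |3.18 − 3.08| / 0.58 = 0.1724
Set Φ(δ − 1.645) = 0.85; then δ − 1.645 = Φ⁻¹(0.85) = 1.036, giving δ = 2.681.
δ = d·√(n/2) ⇒ n = 2(δ/d)² = 2 × (2.681 / 0.1724)² = 483.70.
Round up to the next whole unit.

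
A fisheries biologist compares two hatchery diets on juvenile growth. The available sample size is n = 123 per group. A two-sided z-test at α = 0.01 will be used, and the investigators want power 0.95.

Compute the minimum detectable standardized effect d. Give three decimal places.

Required noncentrality: δ = z_{0.005} + z_{0.05} = 2.576 + 1.645 = 4.221.
(Lower-tail contribution to power is negligible for δ > 0.)
δ = d·√(n/2) ⇒ d = δ/√(n/2) = 4.221/√(123/2) = 0.5382.

d ≈ 0.538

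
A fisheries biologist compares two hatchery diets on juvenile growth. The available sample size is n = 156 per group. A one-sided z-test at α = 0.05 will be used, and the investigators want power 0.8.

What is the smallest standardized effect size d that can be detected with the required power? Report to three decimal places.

Required noncentrality: δ = z_{0.05} + z_{0.20} = 1.645 + 0.842 = 2.486.
δ = d·√(n/2) ⇒ d = δ/√(n/2) = 2.486/√(156/2) = 0.2815.

d ≈ 0.282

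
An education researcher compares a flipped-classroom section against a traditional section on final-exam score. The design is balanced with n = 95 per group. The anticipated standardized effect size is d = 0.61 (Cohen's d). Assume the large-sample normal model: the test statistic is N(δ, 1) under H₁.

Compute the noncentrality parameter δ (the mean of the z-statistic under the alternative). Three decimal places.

δ = d·√(n/2) = 0.61 × √(95/2) = 4.2041

δ ≈ 4.204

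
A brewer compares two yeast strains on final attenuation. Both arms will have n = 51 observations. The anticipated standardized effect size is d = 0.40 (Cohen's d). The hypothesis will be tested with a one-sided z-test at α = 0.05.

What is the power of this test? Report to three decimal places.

Noncentrality parameter: δ = d·√(n/2) = 0.40 × √(51/2) = 2.0199
Critical value for a one-sided test at α = 0.05: z_α = 1.645.
Power = P(Z > 1.645 − δ) = Φ(0.375) = 0.6462.

Power ≈ 0.646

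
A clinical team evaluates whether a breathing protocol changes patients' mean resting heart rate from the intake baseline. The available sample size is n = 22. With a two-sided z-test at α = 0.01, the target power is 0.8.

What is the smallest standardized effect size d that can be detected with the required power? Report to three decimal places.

Need Φ(δ − 2.576) = 0.8, so δ = 2.576 + 0.842 = 3.417.
(The second rejection-region term Φ(−δ − z_{α/2}) is negligible and dropped.)
δ = d·√n ⇒ d = δ/√n = 3.417/√22 = 0.7286.

d ≈ 0.729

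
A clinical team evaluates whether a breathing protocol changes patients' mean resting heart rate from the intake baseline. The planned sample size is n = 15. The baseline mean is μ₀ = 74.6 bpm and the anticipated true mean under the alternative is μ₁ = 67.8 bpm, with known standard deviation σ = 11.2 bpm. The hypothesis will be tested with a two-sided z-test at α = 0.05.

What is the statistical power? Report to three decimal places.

Standardized effect: d = |μ₁ − μ₀| / σ = |67.8 − 74.6| / 11.2 = 0.6071
Noncentrality parameter: δ = d·√n = 0.6071 × √15 = 2.3515
Critical value for a two-sided test at α = 0.05: z_{α/2} = 1.960.
Power = Φ(δ − 1.960) + Φ(−δ − 1.960) = Φ(0.391) + Φ(-4.311) = 0.6523 + 0.0000 = 0.6523.

Power ≈ 0.652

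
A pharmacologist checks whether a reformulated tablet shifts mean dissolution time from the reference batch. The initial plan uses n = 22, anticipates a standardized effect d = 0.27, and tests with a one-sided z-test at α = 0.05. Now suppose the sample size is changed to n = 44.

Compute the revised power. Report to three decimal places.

Power ≈ 0.558

With n = 44: δ = d·√n = 0.27 × √44 = 1.7910. Critical value z_{0.05} = 1.645.
Revised power = P(Z > 1.645 − δ) = Φ(0.146) = 0.5581.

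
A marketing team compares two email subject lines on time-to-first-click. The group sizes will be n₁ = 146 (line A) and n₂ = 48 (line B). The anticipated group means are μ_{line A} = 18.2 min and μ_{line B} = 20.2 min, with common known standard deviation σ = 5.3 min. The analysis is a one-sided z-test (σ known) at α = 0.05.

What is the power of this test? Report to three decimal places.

Power ≈ 0.733

Standardized effect: d = |μ_{line A} − μ_{line B}| / σ = |18.2 − 20.2| / 5.3 = 0.3774
Noncentrality parameter: δ = d / √(1/n₁ + 1/n₂) = 0.3774 / √(1/146 + 1/48) = 2.2680
Critical value for a one-sided test at α = 0.05: z_α = 1.645.
Power = P(Z > 1.645 − δ) = Φ(0.623) = 0.7334.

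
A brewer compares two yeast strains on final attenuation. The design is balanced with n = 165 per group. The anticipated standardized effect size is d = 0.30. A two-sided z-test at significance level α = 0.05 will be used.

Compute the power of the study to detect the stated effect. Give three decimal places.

Power ≈ 0.778

Noncentrality parameter: δ = d·√(n/2) = 0.30 × √(165/2) = 2.7249
Critical value for a two-sided test at α = 0.05: z_{α/2} = 1.960.
Power = Φ(δ − 1.960) + Φ(−δ − 1.960) = Φ(0.765) + Φ(-4.685) = 0.7778 + 0.0000 = 0.7778.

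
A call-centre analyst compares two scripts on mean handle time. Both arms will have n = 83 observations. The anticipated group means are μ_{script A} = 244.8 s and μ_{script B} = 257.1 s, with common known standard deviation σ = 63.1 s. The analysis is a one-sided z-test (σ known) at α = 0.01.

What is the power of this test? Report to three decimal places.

Standardized effect: d = |μ_{script A} − μ_{script B}| / σ = |244.8 − 257.1| / 63.1 = 0.1949
Noncentrality parameter: δ = d·√(n/2) = 0.1949 × √(83/2) = 1.2557
One-sided α = 0.01 → critical value z_{0.01} = 2.326.
Power = P(Z > 2.326 − δ) = Φ(-1.071) = 0.1422.

Power ≈ 0.142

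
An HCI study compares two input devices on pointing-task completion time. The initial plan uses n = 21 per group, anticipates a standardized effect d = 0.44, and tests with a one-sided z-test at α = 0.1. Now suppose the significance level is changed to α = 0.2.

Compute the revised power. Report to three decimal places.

δ = d·√(n/2) = 0.44 × √(21/2) = 1.4258 (unchanged). New critical value: z_{0.2} = 0.842.
Revised power = Φ(δ − 0.842) = Φ(0.584) = 0.7204.

Power ≈ 0.720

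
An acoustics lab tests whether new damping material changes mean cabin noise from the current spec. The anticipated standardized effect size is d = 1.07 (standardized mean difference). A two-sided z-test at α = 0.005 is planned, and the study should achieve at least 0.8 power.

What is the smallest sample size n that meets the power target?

n = 12

For power 0.8 need Φ(δ − z_{0.0025}) = 0.8, so δ = z_{0.0025} + z_{0.20} = 2.807 + 0.842 = 3.649.
(Ignoring the negligible lower-tail rejection probability gives the usual closed-form inversion.)
δ = d·√n ⇒ n = (δ/d)² = (3.649 / 1.07)² = 11.63.
Round up to the next whole unit.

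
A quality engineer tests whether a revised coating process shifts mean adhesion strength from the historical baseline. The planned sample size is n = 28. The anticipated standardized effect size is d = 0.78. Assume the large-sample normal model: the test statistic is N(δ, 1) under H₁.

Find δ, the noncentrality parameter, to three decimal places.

δ ≈ 4.127

The noncentrality parameter scales effect size by the design's sample-size factor: δ = d·√n = 0.78 × √28 = 4.1274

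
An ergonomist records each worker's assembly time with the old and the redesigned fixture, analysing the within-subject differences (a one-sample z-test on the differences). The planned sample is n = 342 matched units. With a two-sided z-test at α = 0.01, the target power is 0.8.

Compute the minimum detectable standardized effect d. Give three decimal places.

d ≈ 0.185

Required noncentrality: δ = z_{0.005} + z_{0.20} = 2.576 + 0.842 = 3.417.
(Lower-tail contribution to power is negligible for δ > 0.)
δ = d·√n ⇒ d = δ/√n = 3.417/√342 = 0.1848.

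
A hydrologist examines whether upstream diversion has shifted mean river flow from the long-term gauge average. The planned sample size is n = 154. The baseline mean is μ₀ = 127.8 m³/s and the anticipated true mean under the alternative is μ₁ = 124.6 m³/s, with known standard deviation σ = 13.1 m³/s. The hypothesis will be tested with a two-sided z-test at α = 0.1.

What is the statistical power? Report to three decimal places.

Power ≈ 0.917

Standardized effect: d = |μ₁ − μ₀| / σ = |124.6 − 127.8| / 13.1 = 0.2443
Noncentrality parameter: δ = d·√n = 0.2443 × √154 = 3.0314
Two-sided α = 0.1 → critical value z_{0.05} = 1.645.
Power = Φ(δ − 1.645) + Φ(−δ − 1.645) = Φ(1.387) + Φ(-4.676) = 0.9172 + 0.0000 = 0.9172.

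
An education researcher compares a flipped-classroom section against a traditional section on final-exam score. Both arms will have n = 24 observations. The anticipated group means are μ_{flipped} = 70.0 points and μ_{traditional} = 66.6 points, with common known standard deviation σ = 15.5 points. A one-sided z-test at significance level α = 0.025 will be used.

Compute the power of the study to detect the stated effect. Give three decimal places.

Standardized effect: d = |μ_{flipped} − μ_{traditional}| / σ = |70.0 − 66.6| / 15.5 = 0.2194
Noncentrality parameter: δ = d·√(n/2) = 0.2194 × √(24/2) = 0.7599
Critical value for a one-sided test at α = 0.025: z_α = 1.960.
Power = P(Z > 1.960 − δ) = Φ(-1.200) = 0.1151.

Power ≈ 0.115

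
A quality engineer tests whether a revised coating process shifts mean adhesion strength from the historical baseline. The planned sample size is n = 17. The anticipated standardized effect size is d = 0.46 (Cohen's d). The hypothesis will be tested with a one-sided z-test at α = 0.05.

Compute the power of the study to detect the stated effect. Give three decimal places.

Noncentrality parameter: λ = d·√n = 0.46 × √17 = 1.8966
Critical value for a one-sided test at α = 0.05: z_α = 1.645.
Power = Φ(λ − 1.645) = Φ(0.252) = 0.5994.

Power ≈ 0.599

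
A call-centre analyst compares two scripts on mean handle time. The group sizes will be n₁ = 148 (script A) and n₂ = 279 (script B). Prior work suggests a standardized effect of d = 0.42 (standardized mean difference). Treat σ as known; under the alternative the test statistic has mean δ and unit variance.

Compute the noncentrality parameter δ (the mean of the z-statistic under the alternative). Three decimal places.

The noncentrality parameter scales effect size by the design's sample-size factor: δ = d / √(1/n₁ + 1/n₂) = 0.42 / √(1/148 + 1/279) = 4.1302

δ ≈ 4.130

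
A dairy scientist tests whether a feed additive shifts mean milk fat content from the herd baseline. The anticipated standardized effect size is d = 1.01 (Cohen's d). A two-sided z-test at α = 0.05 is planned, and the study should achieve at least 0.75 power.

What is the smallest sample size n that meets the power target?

For power 0.75 need Φ(δ − z_{0.025}) = 0.75, so δ = z_{0.025} + z_{0.25} = 1.960 + 0.674 = 2.634.
(Ignoring the negligible lower-tail rejection probability gives the usual closed-form inversion.)
δ = d·√n ⇒ n = (δ/d)² = (2.634 / 1.01)² = 6.80.
Round up to the next whole unit.

n = 7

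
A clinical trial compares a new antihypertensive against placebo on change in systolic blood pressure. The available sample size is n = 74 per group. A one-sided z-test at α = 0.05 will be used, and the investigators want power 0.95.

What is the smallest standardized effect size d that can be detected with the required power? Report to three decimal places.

Need Φ(δ − 1.645) = 0.95, so δ = 1.645 + 1.645 = 3.290.
δ = d·√(n/2) ⇒ d = δ/√(n/2) = 3.290/√(74/2) = 0.5408.

d ≈ 0.541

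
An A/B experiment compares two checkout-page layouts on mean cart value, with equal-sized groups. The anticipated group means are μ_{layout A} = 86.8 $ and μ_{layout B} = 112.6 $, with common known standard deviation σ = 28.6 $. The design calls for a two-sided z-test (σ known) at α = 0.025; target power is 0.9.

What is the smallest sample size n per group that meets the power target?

Standardized effect: d = |μ_{layout A} − μ_{layout B}| / σ = |86.8 − 112.6| / 28.6 = 0.9021
Set Φ(δ − 2.241) = 0.9; then δ − 2.241 = Φ⁻¹(0.9) = 1.282, giving δ = 3.523.
(For δ > 0 the lower-tail rejection region contributes negligibly to power, so the one-term inversion is standard.)
δ = d·√(n/2) ⇒ n = 2(δ/d)² = 2 × (3.523 / 0.9021)² = 30.50.
Rounding up, n = 31 per group.

n = 31 per group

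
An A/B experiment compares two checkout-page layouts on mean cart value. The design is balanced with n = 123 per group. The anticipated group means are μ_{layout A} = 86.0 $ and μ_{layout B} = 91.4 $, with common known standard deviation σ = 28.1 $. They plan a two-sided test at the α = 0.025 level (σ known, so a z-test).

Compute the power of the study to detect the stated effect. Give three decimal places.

Standardized effect: d = |μ_{layout A} − μ_{layout B}| / σ = |86.0 − 91.4| / 28.1 = 0.1922
Noncentrality parameter: δ = d·√(n/2) = 0.1922 × √(123/2) = 1.5070
Two-sided α = 0.025 → critical value z_{0.0125} = 2.241.
Power = Φ(δ − 2.241) + Φ(−δ − 2.241) = Φ(-0.734) + Φ(-3.748) = 0.2314 + 0.0001 = 0.2315.

Power ≈ 0.231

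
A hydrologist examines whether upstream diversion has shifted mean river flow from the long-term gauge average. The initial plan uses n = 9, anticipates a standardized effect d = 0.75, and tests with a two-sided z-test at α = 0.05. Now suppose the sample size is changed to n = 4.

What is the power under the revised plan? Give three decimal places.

With n = 4: δ = d·√n = 0.75 × √4 = 1.5000. Critical value z_{0.025} = 1.960.
Revised power = Φ(δ − 1.960) + Φ(−δ − 1.960) = Φ(-0.460) + Φ(-3.460) = 0.3228 + 0.0003 = 0.3230.

Power ≈ 0.323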